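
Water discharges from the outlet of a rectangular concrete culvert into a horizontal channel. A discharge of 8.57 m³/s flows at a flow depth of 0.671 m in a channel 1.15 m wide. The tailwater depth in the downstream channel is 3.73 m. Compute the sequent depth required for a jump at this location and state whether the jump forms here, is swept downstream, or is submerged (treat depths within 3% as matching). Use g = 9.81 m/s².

q = Q/b = 8.57/1.15 = 7.45 m²/s; V₁ = q/y₁ = 11.1 m/s. Fr₁ = V₁/√(g·y₁) = 4.33.
Conjugate-depth relation: y₂/y₁ = ½[√(1 + 8Fr₁²) − 1] = ½[√150.9 − 1] = 5.64.
y₂ = 5.64 × 0.671 = 3.79 m.
Tailwater y_tw = 3.73 m: y_tw ≈ y₂, so the jump forms here.

y₂ = 3.79 m; the jump forms here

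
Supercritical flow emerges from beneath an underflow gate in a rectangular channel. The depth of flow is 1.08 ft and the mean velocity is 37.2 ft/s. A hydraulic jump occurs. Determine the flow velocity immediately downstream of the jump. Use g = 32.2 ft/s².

Fr₁ = V₁/√(g·y₁) = 37.2/√(32.2×1.08) = 6.31.
From the momentum equation for a rectangular channel, y₂/y₁ = ½[√(1 + 8Fr₁²) − 1] = ½[√319.3 − 1] = 8.44.
y₂ = 8.44 × 1.08 = 9.11 ft.
q = V₁·y₁ = 37.2 × 1.08 = 40.2 ft²/s.
V₂ = q/y₂ = 40.2/9.11 = 4.41 ft/s.

V₂ = 4.41 ft/s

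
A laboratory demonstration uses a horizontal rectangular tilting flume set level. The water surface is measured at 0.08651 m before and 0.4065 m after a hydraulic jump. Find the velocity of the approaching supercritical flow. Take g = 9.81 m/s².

For a rectangular channel the momentum equation gives q² = ½·g·y₁·y₂·(y₁ + y₂) = ½×9.81×0.08651×0.4065×0.4930 = 0.08504.
q = √0.08504 = 0.2916 m²/s.
V₁ = q/y₁ = 0.2916/0.08651 = 3.371 m/s.

V₁ = 3.371 m/s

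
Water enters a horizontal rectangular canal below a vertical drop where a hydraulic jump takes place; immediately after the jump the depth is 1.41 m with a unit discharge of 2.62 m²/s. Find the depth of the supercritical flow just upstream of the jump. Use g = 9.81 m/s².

y₁ = 0.515 m

V₂ = q/y₂ = 2.62/1.41 = 1.86 m/s; Fr₂ = V₂/√(g·y₂) = 0.500.
Applying the sequent-depth relation in reverse, y₁/y₂ = ½[√(1 + 8Fr₂²) − 1] = ½[√2.997 − 1] = 0.366.
y₁ = 0.366 × 1.41 = 0.515 m.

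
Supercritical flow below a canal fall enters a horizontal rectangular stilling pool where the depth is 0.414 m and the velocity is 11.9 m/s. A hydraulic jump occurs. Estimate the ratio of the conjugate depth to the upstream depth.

Fr₁ = V₁/√(g·y₁) = 11.9/√(9.81×0.414) = 5.90.
Sequent-depth ratio: y₂/y₁ = ½[√(1 + 8Fr₁²) − 1] = ½[√279.9 − 1] = 7.87.

y₂/y₁ = 7.87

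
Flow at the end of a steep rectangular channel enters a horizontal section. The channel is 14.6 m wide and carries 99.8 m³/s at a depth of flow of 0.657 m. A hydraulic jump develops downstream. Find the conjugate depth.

y₂ = 3.49 m

q = Q/b = 99.8/14.6 = 6.84 m²/s; V₁ = q/y₁ = 10.4 m/s. Fr₁ = V₁/√(g·y₁) = 4.10.
By Bélanger, y₂/y₁ = ½[√(1 + 8Fr₁²) − 1] = ½[√135.4 − 1] = 5.32.
y₂ = 5.32 × 0.657 = 3.49 m.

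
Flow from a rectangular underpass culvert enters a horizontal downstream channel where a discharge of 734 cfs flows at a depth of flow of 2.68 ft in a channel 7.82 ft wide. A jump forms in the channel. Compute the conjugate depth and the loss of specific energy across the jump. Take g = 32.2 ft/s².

y₂ = 13.0 ft; ΔE = 7.91 ft

q = Q/b = 734/7.82 = 93.9 ft²/s; V₁ = q/y₁ = 35.0 ft/s. Fr₁ = V₁/√(g·y₁) = 3.77.
By Bélanger, y₂/y₁ = ½[√(1 + 8Fr₁²) − 1] = ½[√114.7 − 1] = 4.86.
y₂ = 4.86 × 2.68 = 13.0 ft.
V₂ = q/y₂ = 93.9/13.0 = 7.21 ft/s. E₁ = y₁ + V₁²/2g = 21.7 ft; E₂ = y₂ + V₂²/2g = 13.8 ft. ΔE = E₁ − E₂ = 7.91 ft.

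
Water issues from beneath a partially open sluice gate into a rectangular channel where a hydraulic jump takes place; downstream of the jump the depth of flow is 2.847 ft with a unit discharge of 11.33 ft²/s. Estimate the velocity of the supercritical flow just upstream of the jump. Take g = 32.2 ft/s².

V₂ = q/y₂ = 11.33/2.847 = 3.980 ft/s; Fr₂ = V₂/√(g·y₂) = 0.4156.
Since the conjugate-depth ratio holds either way, y₁/y₂ = ½[√(1 + 8Fr₂²) − 1] = ½[√2.3821 − 1] = 0.2717.
y₁ = 0.2717 × 2.847 = 0.7735 ft.
V₁ = q/y₁ = 11.33/0.7735 = 14.65 ft/s.

V₁ = 14.65 ft/s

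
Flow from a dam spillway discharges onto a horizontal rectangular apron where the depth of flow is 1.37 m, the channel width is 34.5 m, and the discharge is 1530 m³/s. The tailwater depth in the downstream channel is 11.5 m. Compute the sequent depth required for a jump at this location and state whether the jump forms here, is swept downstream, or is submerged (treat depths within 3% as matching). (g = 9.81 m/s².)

q = Q/b = 1530/34.5 = 44.3 m²/s; V₁ = q/y₁ = 32.4 m/s. Fr₁ = V₁/√(g·y₁) = 8.83.
From the momentum equation for a rectangular channel, y₂/y₁ = ½[√(1 + 8Fr₁²) − 1] = ½[√624.7 − 1] = 12.0.
y₂ = 12.0 × 1.37 = 16.4 m.
Tailwater y_tw = 11.5 m: y_tw < y₂, so the jump is swept downstream.

y₂ = 16.4 m; the jump is swept downstream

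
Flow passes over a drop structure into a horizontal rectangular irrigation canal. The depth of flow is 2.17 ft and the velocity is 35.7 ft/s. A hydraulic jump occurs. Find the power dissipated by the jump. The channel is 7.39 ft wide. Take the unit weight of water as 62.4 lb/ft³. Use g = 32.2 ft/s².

Fr₁ = V₁/√(g·y₁) = 35.7/√(32.2×2.17) = 4.27.
Sequent-depth ratio: y₂/y₁ = ½[√(1 + 8Fr₁²) − 1] = ½[√146.9 − 1] = 5.56.
y₂ = 5.56 × 2.17 = 12.1 ft.
Head loss: ΔE = (y₂ − y₁)³/(4y₁y₂) = (12.1 − 2.17)³/(4×2.17×12.1) = 969/105 = 9.25 ft.
q = V₁·y₁ = 35.7 × 2.17 = 77.5 ft²/s. Q = q·b = 77.5 × 7.39 = 572 cfs. P = γ·Q·ΔE/550 = 62.4 × 572 × 9.25 / 550 = 601 hp.

P = 601 hp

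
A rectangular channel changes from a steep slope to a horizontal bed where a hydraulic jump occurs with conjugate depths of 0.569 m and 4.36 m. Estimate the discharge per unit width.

q = 7.74 m²/s

For a rectangular channel the momentum equation gives q² = ½·g·y₁·y₂·(y₁ + y₂) = ½×9.81×0.569×4.36×4.93 = 60.0.
q = √60.0 = 7.74 m²/s.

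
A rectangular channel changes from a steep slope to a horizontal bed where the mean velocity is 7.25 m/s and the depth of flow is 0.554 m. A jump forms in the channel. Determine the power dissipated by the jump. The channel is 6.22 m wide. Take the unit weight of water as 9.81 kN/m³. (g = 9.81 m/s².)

P = 217 kW

Fr₁ = V₁/√(g·y₁) = 7.25/√(9.81×0.554) = 3.11.
Conjugate-depth relation: y₂/y₁ = ½[√(1 + 8Fr₁²) − 1] = ½[√78.37 − 1] = 3.93.
y₂ = 3.93 × 0.554 = 2.18 m.
Head loss: ΔE = (y₂ − y₁)³/(4y₁y₂) = (2.18 − 0.554)³/(4×0.554×2.18) = 4.26/4.82 = 0.884 m.
q = V₁·y₁ = 7.25 × 0.554 = 4.02 m²/s. Q = q·b = 4.02 × 6.22 = 25.0 m³/s. P = γ·Q·ΔE = 9.81 × 25.0 × 0.884 = 217 kW.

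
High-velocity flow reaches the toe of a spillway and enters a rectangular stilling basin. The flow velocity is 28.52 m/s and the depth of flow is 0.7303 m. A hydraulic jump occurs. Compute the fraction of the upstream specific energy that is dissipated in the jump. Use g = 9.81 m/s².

ΔE/E₁ = 0.743 (74.3%)

Fr₁ = V₁/√(g·y₁) = 28.52/√(9.81×0.7303) = 10.66.
Conjugate-depth relation: y₂/y₁ = ½[√(1 + 8Fr₁²) − 1] = ½[√909.28 − 1] = 14.58.
y₂ = 14.58 × 0.7303 = 10.65 m.
E₁ = y₁ + V₁²/2g = 42.19 m. ΔE = (y₂ − y₁)³/(4y₁y₂) = 31.35 m. ΔE/E₁ = 31.35/42.19 = 0.743.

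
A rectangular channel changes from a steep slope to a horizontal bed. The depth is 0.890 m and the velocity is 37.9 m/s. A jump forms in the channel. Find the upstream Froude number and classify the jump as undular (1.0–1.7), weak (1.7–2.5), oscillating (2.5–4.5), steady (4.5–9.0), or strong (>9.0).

Fr₁ = V₁/√(g·y₁) = 37.9/√(9.81×0.890) = 12.8.
Fr₁ = 12.8 lies in the strong range.

Fr₁ = 12.8; strong jump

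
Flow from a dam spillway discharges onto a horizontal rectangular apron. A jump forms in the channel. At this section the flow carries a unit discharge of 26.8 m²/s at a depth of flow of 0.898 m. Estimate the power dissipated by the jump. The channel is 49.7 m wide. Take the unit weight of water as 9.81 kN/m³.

V₁ = q/y₁ = 26.8/0.898 = 29.8 m/s. Fr₁ = V₁/√(g·y₁) = 29.8/√(9.81×0.898) = 10.1.
From the momentum equation for a rectangular channel, y₂/y₁ = ½[√(1 + 8Fr₁²) − 1] = ½[√809.8 − 1] = 13.7.
y₂ = 13.7 × 0.898 = 12.3 m.
Head loss: ΔE = (y₂ − y₁)³/(4y₁y₂) = (12.3 − 0.898)³/(4×0.898×12.3) = 1493/44.3 = 33.7 m.
Q = q·b = 26.8 × 49.7 = 1332 m³/s. P = γ·Q·ΔE = 9.81 × 1332 × 33.7 = 440665 kW.

P = 440665 kW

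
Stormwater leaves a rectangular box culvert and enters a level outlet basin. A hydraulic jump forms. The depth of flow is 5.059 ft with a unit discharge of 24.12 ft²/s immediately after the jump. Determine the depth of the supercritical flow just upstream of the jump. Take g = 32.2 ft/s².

V₂ = q/y₂ = 24.12/5.059 = 4.768 ft/s; Fr₂ = V₂/√(g·y₂) = 0.3736.
From the momentum equation (using Fr₂), y₁/y₂ = ½[√(1 + 8Fr₂²) − 1] = ½[√2.1163 − 1] = 0.2274.
y₁ = 0.2274 × 5.059 = 1.150 ft.

y₁ = 1.150 ft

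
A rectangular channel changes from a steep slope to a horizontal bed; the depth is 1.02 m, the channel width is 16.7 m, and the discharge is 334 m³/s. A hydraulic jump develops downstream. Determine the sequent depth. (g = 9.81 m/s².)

q = Q/b = 334/16.7 = 20.0 m²/s; V₁ = q/y₁ = 19.6 m/s. Fr₁ = V₁/√(g·y₁) = 6.20.
From the momentum equation for a rectangular channel, y₂/y₁ = ½[√(1 + 8Fr₁²) − 1] = ½[√308.4 − 1] = 8.28.
y₂ = 8.28 × 1.02 = 8.45 m.

y₂ = 8.45 m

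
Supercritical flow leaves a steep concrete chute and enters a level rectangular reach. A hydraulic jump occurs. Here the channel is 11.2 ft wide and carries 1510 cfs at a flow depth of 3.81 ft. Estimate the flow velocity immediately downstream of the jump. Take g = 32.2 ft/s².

V₂ = 8.75 ft/s

q = Q/b = 1510/11.2 = 135 ft²/s; V₁ = q/y₁ = 35.4 ft/s. Fr₁ = V₁/√(g·y₁) = 3.19.
Sequent-depth ratio: y₂/y₁ = ½[√(1 + 8Fr₁²) − 1] = ½[√82.65 − 1] = 4.05.
y₂ = 4.05 × 3.81 = 15.4 ft.
V₂ = q/y₂ = 135/15.4 = 8.75 ft/s.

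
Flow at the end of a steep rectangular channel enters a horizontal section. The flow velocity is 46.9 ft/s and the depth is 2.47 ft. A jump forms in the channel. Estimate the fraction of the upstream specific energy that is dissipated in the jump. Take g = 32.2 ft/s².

ΔE/E₁ = 0.512 (51.2%)

Fr₁ = V₁/√(g·y₁) = 46.9/√(32.2×2.47) = 5.26.
Conjugate-depth relation: y₂/y₁ = ½[√(1 + 8Fr₁²) − 1] = ½[√222.2 − 1] = 6.95.
y₂ = 6.95 × 2.47 = 17.2 ft.
E₁ = y₁ + V₁²/2g = 36.6 ft. ΔE = (y₂ − y₁)³/(4y₁y₂) = 18.7 ft. ΔE/E₁ = 18.7/36.6 = 0.512.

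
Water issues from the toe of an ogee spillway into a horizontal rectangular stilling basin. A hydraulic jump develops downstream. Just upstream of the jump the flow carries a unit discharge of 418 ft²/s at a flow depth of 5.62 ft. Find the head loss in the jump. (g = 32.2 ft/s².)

V₁ = q/y₁ = 418/5.62 = 74.4 ft/s. Fr₁ = V₁/√(g·y₁) = 74.4/√(32.2×5.62) = 5.53.
From the momentum equation for a rectangular channel, y₂/y₁ = ½[√(1 + 8Fr₁²) − 1] = ½[√245.6 − 1] = 7.34.
y₂ = 7.34 × 5.62 = 41.2 ft.
Head loss: ΔE = (y₂ − y₁)³/(4y₁y₂) = (41.2 − 5.62)³/(4×5.62×41.2) = 45131/927 = 48.7 ft.

ΔE = 48.7 ft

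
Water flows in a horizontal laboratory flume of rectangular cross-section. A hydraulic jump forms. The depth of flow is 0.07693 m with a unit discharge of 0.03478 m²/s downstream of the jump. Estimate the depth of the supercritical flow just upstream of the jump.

y₁ = 0.02998 m

V₂ = q/y₂ = 0.03478/0.07693 = 0.4521 m/s; Fr₂ = V₂/√(g·y₂) = 0.5204.
From the momentum equation (using Fr₂), y₁/y₂ = ½[√(1 + 8Fr₂²) − 1] = ½[√3.1667 − 1] = 0.3898.
y₁ = 0.3898 × 0.07693 = 0.02998 m.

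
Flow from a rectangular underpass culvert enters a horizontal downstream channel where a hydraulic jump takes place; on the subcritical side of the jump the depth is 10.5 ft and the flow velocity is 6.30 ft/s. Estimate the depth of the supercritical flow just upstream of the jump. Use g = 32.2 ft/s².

Fr₂ = V₂/√(g·y₂) = 6.30/√(32.2×10.5) = 0.343.
From the momentum equation (using Fr₂), y₁/y₂ = ½[√(1 + 8Fr₂²) − 1] = ½[√1.939 − 1] = 0.196.
y₁ = 0.196 × 10.5 = 2.06 ft.

y₁ = 2.06 ft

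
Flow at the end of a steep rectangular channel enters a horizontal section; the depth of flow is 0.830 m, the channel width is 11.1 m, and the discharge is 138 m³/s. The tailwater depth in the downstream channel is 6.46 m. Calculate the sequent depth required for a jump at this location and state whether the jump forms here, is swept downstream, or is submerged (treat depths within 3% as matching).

q = Q/b = 138/11.1 = 12.4 m²/s; V₁ = q/y₁ = 15.0 m/s. Fr₁ = V₁/√(g·y₁) = 5.25.
Bélanger equation: y₂/y₁ = ½[√(1 + 8Fr₁²) − 1] = ½[√221.4 − 1] = 6.94.
y₂ = 6.94 × 0.830 = 5.76 m.
Tailwater y_tw = 6.46 m: y_tw > y₂, so the jump is submerged.

y₂ = 5.76 m; the jump is submerged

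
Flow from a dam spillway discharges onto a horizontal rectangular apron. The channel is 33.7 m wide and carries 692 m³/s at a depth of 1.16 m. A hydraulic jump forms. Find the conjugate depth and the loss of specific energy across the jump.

q = Q/b = 692/33.7 = 20.5 m²/s; V₁ = q/y₁ = 17.7 m/s. Fr₁ = V₁/√(g·y₁) = 5.25.
Bélanger equation: y₂/y₁ = ½[√(1 + 8Fr₁²) − 1] = ½[√221.3 − 1] = 6.94.
y₂ = 6.94 × 1.16 = 8.05 m.
Head loss: ΔE = (y₂ − y₁)³/(4y₁y₂) = (8.05 − 1.16)³/(4×1.16×8.05) = 327/37.3 = 8.75 m.

y₂ = 8.05 m; ΔE = 8.75 m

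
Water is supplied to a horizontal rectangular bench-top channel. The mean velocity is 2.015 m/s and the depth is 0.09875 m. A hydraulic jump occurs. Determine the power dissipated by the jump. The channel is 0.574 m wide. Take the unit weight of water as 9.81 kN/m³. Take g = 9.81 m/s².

P = 0.03374 kW

Fr₁ = V₁/√(g·y₁) = 2.015/√(9.81×0.09875) = 2.047.
Bélanger equation: y₂/y₁ = ½[√(1 + 8Fr₁²) − 1] = ½[√34.530 − 1] = 2.438.
y₂ = 2.438 × 0.09875 = 0.2408 m.
q = V₁·y₁ = 2.015 × 0.09875 = 0.1990 m²/s. V₂ = q/y₂ = 0.1990/0.2408 = 0.8265 m/s. E₁ = y₁ + V₁²/2g = 0.3057 m; E₂ = y₂ + V₂²/2g = 0.2756 m. ΔE = E₁ − E₂ = 0.03012 m.
Q = q·b = 0.1990 × 0.574 = 0.1142 m³/s. P = γ·Q·ΔE = 9.81 × 0.1142 × 0.03012 = 0.03374 kW.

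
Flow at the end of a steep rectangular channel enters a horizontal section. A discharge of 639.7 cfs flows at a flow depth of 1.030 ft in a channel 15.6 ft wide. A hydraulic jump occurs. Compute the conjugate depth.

q = Q/b = 639.7/15.6 = 41.01 ft²/s; V₁ = q/y₁ = 39.81 ft/s. Fr₁ = V₁/√(g·y₁) = 6.913.
Bélanger equation: y₂/y₁ = ½[√(1 + 8Fr₁²) − 1] = ½[√383.32 − 1] = 9.289.
y₂ = 9.289 × 1.030 = 9.568 ft.

y₂ = 9.568 ft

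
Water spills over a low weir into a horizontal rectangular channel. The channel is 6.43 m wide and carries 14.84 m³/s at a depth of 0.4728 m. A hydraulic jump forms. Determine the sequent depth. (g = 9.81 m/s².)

q = Q/b = 14.84/6.43 = 2.308 m²/s; V₁ = q/y₁ = 4.881 m/s. Fr₁ = V₁/√(g·y₁) = 2.267.
Sequent-depth ratio: y₂/y₁ = ½[√(1 + 8Fr₁²) − 1] = ½[√42.099 − 1] = 2.744.
y₂ = 2.744 × 0.4728 = 1.297 m.

y₂ = 1.297 m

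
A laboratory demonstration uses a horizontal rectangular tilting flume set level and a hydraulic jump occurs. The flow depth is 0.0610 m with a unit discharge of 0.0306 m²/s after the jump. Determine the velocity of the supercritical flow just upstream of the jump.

V₁ = 0.921 m/s

V₂ = q/y₂ = 0.0306/0.0610 = 0.502 m/s; Fr₂ = V₂/√(g·y₂) = 0.648.
Applying the sequent-depth relation in reverse, y₁/y₂ = ½[√(1 + 8Fr₂²) − 1] = ½[√4.364 − 1] = 0.545.
y₁ = 0.545 × 0.0610 = 0.0332 m.
V₁ = q/y₁ = 0.0306/0.0332 = 0.921 m/s.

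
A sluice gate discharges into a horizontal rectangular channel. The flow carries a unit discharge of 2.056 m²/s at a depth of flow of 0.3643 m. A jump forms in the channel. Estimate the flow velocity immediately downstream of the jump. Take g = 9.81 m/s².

V₂ = 1.504 m/s

V₁ = q/y₁ = 2.056/0.3643 = 5.644 m/s. Fr₁ = V₁/√(g·y₁) = 5.644/√(9.81×0.3643) = 2.985.
Conjugate-depth relation: y₂/y₁ = ½[√(1 + 8Fr₁²) − 1] = ½[√72.300 − 1] = 3.751.
y₂ = 3.751 × 0.3643 = 1.367 m.
V₂ = q/y₂ = 2.056/1.367 = 1.504 m/s.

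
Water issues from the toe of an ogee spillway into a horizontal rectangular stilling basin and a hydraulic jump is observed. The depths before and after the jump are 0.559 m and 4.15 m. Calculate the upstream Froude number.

Fr₁ = 5.59

For a rectangular channel the momentum equation gives q² = ½·g·y₁·y₂·(y₁ + y₂) = ½×9.81×0.559×4.15×4.71 = 53.6.
q = √53.6 = 7.32 m²/s.
V₁ = q/y₁ = 13.1 m/s; Fr₁ = V₁/√(g·y₁) = 5.59.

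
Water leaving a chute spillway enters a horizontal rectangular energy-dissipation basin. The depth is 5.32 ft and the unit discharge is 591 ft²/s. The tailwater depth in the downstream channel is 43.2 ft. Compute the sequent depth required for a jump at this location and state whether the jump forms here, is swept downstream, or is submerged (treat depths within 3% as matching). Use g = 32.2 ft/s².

V₁ = q/y₁ = 591/5.32 = 111 ft/s. Fr₁ = V₁/√(g·y₁) = 111/√(32.2×5.32) = 8.49.
Bélanger equation: y₂/y₁ = ½[√(1 + 8Fr₁²) − 1] = ½[√577.3 − 1] = 11.5.
y₂ = 11.5 × 5.32 = 61.3 ft.
Tailwater y_tw = 43.2 ft: y_tw < y₂, so the jump is swept downstream.

y₂ = 61.3 ft; the jump is swept downstream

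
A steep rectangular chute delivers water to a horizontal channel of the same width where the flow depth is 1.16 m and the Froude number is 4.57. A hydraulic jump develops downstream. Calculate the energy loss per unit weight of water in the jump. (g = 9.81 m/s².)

ΔE = 6.00 m

Fr₁ = 4.57 (given).
Conjugate-depth relation: y₂/y₁ = ½[√(1 + 8Fr₁²) − 1] = ½[√168.1 − 1] = 5.98.
y₂ = 5.98 × 1.16 = 6.94 m.
V₁ = Fr₁·√(g·y₁) = 4.57×√(9.81×1.16) = 15.4 m/s; q = V₁·y₁ = 17.9 m²/s. V₂ = q/y₂ = 17.9/6.94 = 2.58 m/s. E₁ = y₁ + V₁²/2g = 13.3 m; E₂ = y₂ + V₂²/2g = 7.28 m. ΔE = E₁ − E₂ = 6.00 m.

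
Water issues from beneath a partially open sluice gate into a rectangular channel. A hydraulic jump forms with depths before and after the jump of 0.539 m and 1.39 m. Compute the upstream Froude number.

Fr₁ = 2.15

For a rectangular channel the momentum equation gives q² = ½·g·y₁·y₂·(y₁ + y₂) = ½×9.81×0.539×1.39×1.93 = 7.09.
q = √7.09 = 2.66 m²/s.
V₁ = q/y₁ = 4.94 m/s; Fr₁ = V₁/√(g·y₁) = 2.15.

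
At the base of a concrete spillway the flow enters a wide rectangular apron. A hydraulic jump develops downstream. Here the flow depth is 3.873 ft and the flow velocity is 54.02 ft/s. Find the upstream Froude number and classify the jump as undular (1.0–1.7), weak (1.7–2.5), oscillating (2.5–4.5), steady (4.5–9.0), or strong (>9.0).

Fr₁ = 4.837; steady jump

Fr₁ = V₁/√(g·y₁) = 54.02/√(32.2×3.873) = 4.837.
Fr₁ = 4.837 lies in the steady range.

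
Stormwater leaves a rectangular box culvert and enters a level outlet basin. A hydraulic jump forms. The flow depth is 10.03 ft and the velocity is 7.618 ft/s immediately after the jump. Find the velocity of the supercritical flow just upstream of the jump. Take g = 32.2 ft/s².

V₁ = 27.15 ft/s

Fr₂ = V₂/√(g·y₂) = 7.618/√(32.2×10.03) = 0.4239.
The Bélanger relation is symmetric: y₁/y₂ = ½[√(1 + 8Fr₂²) − 1] = ½[√2.4375 − 1] = 0.2806.
y₁ = 0.2806 × 10.03 = 2.815 ft.
V₁ = q/y₁ = 76.41/2.815 = 27.15 ft/s.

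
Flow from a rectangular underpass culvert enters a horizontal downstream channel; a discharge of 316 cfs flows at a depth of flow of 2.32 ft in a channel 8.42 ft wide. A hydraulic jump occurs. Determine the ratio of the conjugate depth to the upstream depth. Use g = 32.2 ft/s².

q = Q/b = 316/8.42 = 37.5 ft²/s; V₁ = q/y₁ = 16.2 ft/s. Fr₁ = V₁/√(g·y₁) = 1.87.
Sequent-depth ratio: y₂/y₁ = ½[√(1 + 8Fr₁²) − 1] = ½[√29.02 − 1] = 2.19.

y₂/y₁ = 2.19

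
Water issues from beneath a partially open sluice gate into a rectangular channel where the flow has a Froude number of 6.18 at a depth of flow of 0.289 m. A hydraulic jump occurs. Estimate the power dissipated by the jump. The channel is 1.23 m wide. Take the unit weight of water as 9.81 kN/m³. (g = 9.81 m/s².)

Fr₁ = 6.18 (given).
From the momentum equation for a rectangular channel, y₂/y₁ = ½[√(1 + 8Fr₁²) − 1] = ½[√306.5 − 1] = 8.25.
y₂ = 8.25 × 0.289 = 2.39 m.
Head loss: ΔE = (y₂ − y₁)³/(4y₁y₂) = (2.39 − 0.289)³/(4×0.289×2.39) = 9.21/2.76 = 3.34 m.
V₁ = Fr₁·√(g·y₁) = 6.18×√(9.81×0.289) = 10.4 m/s; q = V₁·y₁ = 3.01 m²/s. Q = q·b = 3.01 × 1.23 = 3.70 m³/s. P = γ·Q·ΔE = 9.81 × 3.70 × 3.34 = 121 kW.

P = 121 kW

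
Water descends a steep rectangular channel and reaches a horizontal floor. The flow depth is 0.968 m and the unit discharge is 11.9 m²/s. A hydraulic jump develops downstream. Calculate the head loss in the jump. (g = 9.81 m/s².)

ΔE = 3.38 m

V₁ = q/y₁ = 11.9/0.968 = 12.3 m/s. Fr₁ = V₁/√(g·y₁) = 12.3/√(9.81×0.968) = 3.99.
From the momentum equation for a rectangular channel, y₂/y₁ = ½[√(1 + 8Fr₁²) − 1] = ½[√128.3 − 1] = 5.16.
y₂ = 5.16 × 0.968 = 5.00 m.
V₂ = q/y₂ = 11.9/5.00 = 2.38 m/s. E₁ = y₁ + V₁²/2g = 8.67 m; E₂ = y₂ + V₂²/2g = 5.29 m. ΔE = E₁ − E₂ = 3.38 m.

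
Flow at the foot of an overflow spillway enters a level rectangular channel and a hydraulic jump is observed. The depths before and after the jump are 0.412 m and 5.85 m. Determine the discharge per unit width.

For a rectangular channel the momentum equation gives q² = ½·g·y₁·y₂·(y₁ + y₂) = ½×9.81×0.412×5.85×6.26 = 74.0.
q = √74.0 = 8.60 m²/s.

q = 8.60 m²/s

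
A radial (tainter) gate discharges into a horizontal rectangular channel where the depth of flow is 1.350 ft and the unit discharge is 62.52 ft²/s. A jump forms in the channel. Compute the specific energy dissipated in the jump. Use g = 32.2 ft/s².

ΔE = 21.53 ft

V₁ = q/y₁ = 62.52/1.350 = 46.31 ft/s. Fr₁ = V₁/√(g·y₁) = 46.31/√(32.2×1.350) = 7.024.
From the momentum equation for a rectangular channel, y₂/y₁ = ½[√(1 + 8Fr₁²) − 1] = ½[√395.70 − 1] = 9.446.
y₂ = 9.446 × 1.350 = 12.75 ft.
V₂ = q/y₂ = 62.52/12.75 = 4.903 ft/s. E₁ = y₁ + V₁²/2g = 34.65 ft; E₂ = y₂ + V₂²/2g = 13.13 ft. ΔE = E₁ − E₂ = 21.53 ft.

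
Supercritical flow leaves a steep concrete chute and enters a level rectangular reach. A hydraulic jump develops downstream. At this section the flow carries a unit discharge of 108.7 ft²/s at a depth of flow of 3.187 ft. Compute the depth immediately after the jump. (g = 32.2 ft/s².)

y₂ = 13.66 ft

V₁ = q/y₁ = 108.7/3.187 = 34.11 ft/s. Fr₁ = V₁/√(g·y₁) = 34.11/√(32.2×3.187) = 3.367.
Sequent-depth ratio: y₂/y₁ = ½[√(1 + 8Fr₁²) − 1] = ½[√91.687 − 1] = 4.288.
y₂ = 4.288 × 3.187 = 13.66 ft.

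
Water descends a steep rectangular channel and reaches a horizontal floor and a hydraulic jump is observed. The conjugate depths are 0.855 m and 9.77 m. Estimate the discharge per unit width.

For a rectangular channel the momentum equation gives q² = ½·g·y₁·y₂·(y₁ + y₂) = ½×9.81×0.855×9.77×10.6 = 435.
q = √435 = 20.9 m²/s.

q = 20.9 m²/s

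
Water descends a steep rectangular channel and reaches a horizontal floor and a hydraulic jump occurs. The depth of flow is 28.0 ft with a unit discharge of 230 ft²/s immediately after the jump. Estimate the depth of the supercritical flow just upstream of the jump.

y₁ = 3.70 ft

V₂ = q/y₂ = 230/28.0 = 8.21 ft/s; Fr₂ = V₂/√(g·y₂) = 0.274.
Since the conjugate-depth ratio holds either way, y₁/y₂ = ½[√(1 + 8Fr₂²) − 1] = ½[√1.599 − 1] = 0.132.
y₁ = 0.132 × 28.0 = 3.70 ft.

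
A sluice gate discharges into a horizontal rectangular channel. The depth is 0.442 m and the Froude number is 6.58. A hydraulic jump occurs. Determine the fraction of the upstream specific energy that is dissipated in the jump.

ΔE/E₁ = 0.598 (59.8%)

Fr₁ = 6.58 (given).
Bélanger equation: y₂/y₁ = ½[√(1 + 8Fr₁²) − 1] = ½[√347.4 − 1] = 8.82.
y₂ = 8.82 × 0.442 = 3.90 m.
E₁ = y₁(1 + Fr₁²/2) = 0.442×(1 + 6.58²/2) = 10.0 m. ΔE = (y₂ − y₁)³/(4y₁y₂) = 5.99 m. ΔE/E₁ = 5.99/10.0 = 0.598.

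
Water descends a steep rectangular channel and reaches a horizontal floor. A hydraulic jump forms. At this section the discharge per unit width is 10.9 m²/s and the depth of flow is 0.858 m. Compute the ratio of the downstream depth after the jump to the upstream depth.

V₁ = q/y₁ = 10.9/0.858 = 12.7 m/s. Fr₁ = V₁/√(g·y₁) = 12.7/√(9.81×0.858) = 4.38.
Bélanger equation: y₂/y₁ = ½[√(1 + 8Fr₁²) − 1] = ½[√154.4 − 1] = 5.71.

y₂/y₁ = 5.71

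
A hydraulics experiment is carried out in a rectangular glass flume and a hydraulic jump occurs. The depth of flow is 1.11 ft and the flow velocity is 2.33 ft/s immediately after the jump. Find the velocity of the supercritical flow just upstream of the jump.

Fr₂ = V₂/√(g·y₂) = 2.33/√(32.2×1.11) = 0.390.
Applying the sequent-depth relation in reverse, y₁/y₂ = ½[√(1 + 8Fr₂²) − 1] = ½[√2.215 − 1] = 0.244.
y₁ = 0.244 × 1.11 = 0.271 ft.
V₁ = q/y₁ = 2.59/0.271 = 9.54 ft/s.

V₁ = 9.54 ft/s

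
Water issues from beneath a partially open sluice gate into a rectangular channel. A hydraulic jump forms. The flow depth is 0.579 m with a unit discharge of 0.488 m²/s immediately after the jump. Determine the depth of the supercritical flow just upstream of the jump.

V₂ = q/y₂ = 0.488/0.579 = 0.843 m/s; Fr₂ = V₂/√(g·y₂) = 0.354.
From the momentum equation (using Fr₂), y₁/y₂ = ½[√(1 + 8Fr₂²) − 1] = ½[√2.001 − 1] = 0.207.
y₁ = 0.207 × 0.579 = 0.120 m.

y₁ = 0.120 m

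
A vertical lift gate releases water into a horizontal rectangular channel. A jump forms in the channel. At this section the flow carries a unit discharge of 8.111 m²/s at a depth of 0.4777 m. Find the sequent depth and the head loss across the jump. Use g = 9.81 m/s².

y₂ = 5.065 m; ΔE = 9.976 m

V₁ = q/y₁ = 8.111/0.4777 = 16.98 m/s. Fr₁ = V₁/√(g·y₁) = 16.98/√(9.81×0.4777) = 7.843.
From the momentum equation for a rectangular channel, y₂/y₁ = ½[√(1 + 8Fr₁²) − 1] = ½[√493.16 − 1] = 10.60.
y₂ = 10.60 × 0.4777 = 5.065 m.
Head loss: ΔE = (y₂ − y₁)³/(4y₁y₂) = (5.065 − 0.4777)³/(4×0.4777×5.065) = 96.55/9.679 = 9.976 m.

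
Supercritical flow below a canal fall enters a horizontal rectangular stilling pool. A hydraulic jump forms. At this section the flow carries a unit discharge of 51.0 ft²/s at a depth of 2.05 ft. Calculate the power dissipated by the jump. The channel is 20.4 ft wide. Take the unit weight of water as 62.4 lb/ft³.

P = 366 hp

V₁ = q/y₁ = 51.0/2.05 = 24.9 ft/s. Fr₁ = V₁/√(g·y₁) = 24.9/√(32.2×2.05) = 3.06.
Sequent-depth ratio: y₂/y₁ = ½[√(1 + 8Fr₁²) − 1] = ½[√76.01 − 1] = 3.86.
y₂ = 3.86 × 2.05 = 7.91 ft.
Head loss: ΔE = (y₂ − y₁)³/(4y₁y₂) = (7.91 − 2.05)³/(4×2.05×7.91) = 201/64.9 = 3.10 ft.
Q = q·b = 51.0 × 20.4 = 1040 cfs. P = γ·Q·ΔE/550 = 62.4 × 1040 × 3.10 / 550 = 366 hp.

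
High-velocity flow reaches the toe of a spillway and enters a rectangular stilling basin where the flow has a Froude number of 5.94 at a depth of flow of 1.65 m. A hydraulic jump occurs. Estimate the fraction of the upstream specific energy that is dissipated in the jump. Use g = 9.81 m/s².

ΔE/E₁ = 0.560 (56.0%)

Fr₁ = 5.94 (given).
By Bélanger, y₂/y₁ = ½[√(1 + 8Fr₁²) − 1] = ½[√283.3 − 1] = 7.92.
y₂ = 7.92 × 1.65 = 13.1 m.
E₁ = y₁(1 + Fr₁²/2) = 1.65×(1 + 5.94²/2) = 30.8 m. ΔE = (y₂ − y₁)³/(4y₁y₂) = 17.2 m. ΔE/E₁ = 17.2/30.8 = 0.560.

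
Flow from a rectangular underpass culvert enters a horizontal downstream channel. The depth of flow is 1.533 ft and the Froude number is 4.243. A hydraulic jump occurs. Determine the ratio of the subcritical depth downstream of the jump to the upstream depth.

Fr₁ = 4.243 (given).
Bélanger equation: y₂/y₁ = ½[√(1 + 8Fr₁²) − 1] = ½[√145.02 − 1] = 5.521.

y₂/y₁ = 5.521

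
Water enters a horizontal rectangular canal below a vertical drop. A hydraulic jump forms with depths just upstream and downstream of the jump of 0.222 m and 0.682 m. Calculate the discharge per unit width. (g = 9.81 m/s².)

For a rectangular channel the momentum equation gives q² = ½·g·y₁·y₂·(y₁ + y₂) = ½×9.81×0.222×0.682×0.904 = 0.671.
q = √0.671 = 0.819 m²/s.

q = 0.819 m²/s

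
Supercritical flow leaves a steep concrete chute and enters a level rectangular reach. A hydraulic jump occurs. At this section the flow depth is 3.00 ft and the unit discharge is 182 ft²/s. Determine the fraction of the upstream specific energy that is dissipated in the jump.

ΔE/E₁ = 0.575 (57.5%)

V₁ = q/y₁ = 182/3.00 = 60.7 ft/s. Fr₁ = V₁/√(g·y₁) = 60.7/√(32.2×3.00) = 6.17.
Conjugate-depth relation: y₂/y₁ = ½[√(1 + 8Fr₁²) − 1] = ½[√305.8 − 1] = 8.24.
y₂ = 8.24 × 3.00 = 24.7 ft.
E₁ = y₁ + V₁²/2g = 60.1 ft. ΔE = (y₂ − y₁)³/(4y₁y₂) = 34.6 ft. ΔE/E₁ = 34.6/60.1 = 0.575.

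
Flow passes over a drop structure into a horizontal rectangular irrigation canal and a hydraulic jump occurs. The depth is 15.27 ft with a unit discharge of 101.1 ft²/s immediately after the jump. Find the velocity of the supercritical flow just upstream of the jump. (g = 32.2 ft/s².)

V₂ = q/y₂ = 101.1/15.27 = 6.621 ft/s; Fr₂ = V₂/√(g·y₂) = 0.2986.
From the momentum equation (using Fr₂), y₁/y₂ = ½[√(1 + 8Fr₂²) − 1] = ½[√1.7132 − 1] = 0.1544.
y₁ = 0.1544 × 15.27 = 2.358 ft.
V₁ = q/y₁ = 101.1/2.358 = 42.87 ft/s.

V₁ = 42.87 ft/s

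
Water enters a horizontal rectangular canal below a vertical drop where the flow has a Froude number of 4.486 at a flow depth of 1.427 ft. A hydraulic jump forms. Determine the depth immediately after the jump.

Fr₁ = 4.486 (given).
Sequent-depth ratio: y₂/y₁ = ½[√(1 + 8Fr₁²) − 1] = ½[√161.99 − 1] = 5.864.
y₂ = 5.864 × 1.427 = 8.368 ft.

y₂ = 8.368 ft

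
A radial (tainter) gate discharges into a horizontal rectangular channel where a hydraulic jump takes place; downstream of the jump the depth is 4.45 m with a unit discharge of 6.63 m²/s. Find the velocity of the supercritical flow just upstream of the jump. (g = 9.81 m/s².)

V₁ = 16.0 m/s

V₂ = q/y₂ = 6.63/4.45 = 1.49 m/s; Fr₂ = V₂/√(g·y₂) = 0.225.
Since the conjugate-depth ratio holds either way, y₁/y₂ = ½[√(1 + 8Fr₂²) − 1] = ½[√1.407 − 1] = 0.0930.
y₁ = 0.0930 × 4.45 = 0.414 m.
V₁ = q/y₁ = 6.63/0.414 = 16.0 m/s.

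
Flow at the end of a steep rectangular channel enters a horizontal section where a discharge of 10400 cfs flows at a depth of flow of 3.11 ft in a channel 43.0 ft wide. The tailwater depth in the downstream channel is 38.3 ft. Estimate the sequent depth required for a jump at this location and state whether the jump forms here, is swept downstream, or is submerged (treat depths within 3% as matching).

q = Q/b = 10400/43.0 = 242 ft²/s; V₁ = q/y₁ = 77.8 ft/s. Fr₁ = V₁/√(g·y₁) = 7.77.
Conjugate-depth relation: y₂/y₁ = ½[√(1 + 8Fr₁²) − 1] = ½[√484.2 − 1] = 10.5.
y₂ = 10.5 × 3.11 = 32.7 ft.
Tailwater y_tw = 38.3 ft: y_tw > y₂, so the jump is submerged.

y₂ = 32.7 ft; the jump is submerged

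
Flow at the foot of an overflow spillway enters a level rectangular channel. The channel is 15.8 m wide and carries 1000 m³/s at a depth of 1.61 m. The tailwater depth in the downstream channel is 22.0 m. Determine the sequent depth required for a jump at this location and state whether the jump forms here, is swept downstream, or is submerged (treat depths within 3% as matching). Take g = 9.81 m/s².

q = Q/b = 1000/15.8 = 63.3 m²/s; V₁ = q/y₁ = 39.3 m/s. Fr₁ = V₁/√(g·y₁) = 9.89.
Bélanger equation: y₂/y₁ = ½[√(1 + 8Fr₁²) − 1] = ½[√783.8 − 1] = 13.5.
y₂ = 13.5 × 1.61 = 21.7 m.
Tailwater y_tw = 22.0 m: y_tw ≈ y₂, so the jump forms here.

y₂ = 21.7 m; the jump forms here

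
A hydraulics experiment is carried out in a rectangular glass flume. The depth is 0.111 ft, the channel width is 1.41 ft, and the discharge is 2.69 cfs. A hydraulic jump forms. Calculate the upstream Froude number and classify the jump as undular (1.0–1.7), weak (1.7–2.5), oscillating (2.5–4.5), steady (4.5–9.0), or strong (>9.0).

Fr₁ = 9.09; strong jump

q = Q/b = 2.69/1.41 = 1.91 ft²/s; V₁ = q/y₁ = 17.2 ft/s. Fr₁ = V₁/√(g·y₁) = 9.09.
Fr₁ = 9.09 lies in the strong range.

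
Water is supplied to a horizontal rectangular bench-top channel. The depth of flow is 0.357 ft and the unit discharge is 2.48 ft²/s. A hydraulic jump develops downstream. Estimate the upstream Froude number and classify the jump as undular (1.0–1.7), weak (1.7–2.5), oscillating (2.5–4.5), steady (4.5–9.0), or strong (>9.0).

Fr₁ = 2.05; weak jump

V₁ = q/y₁ = 2.48/0.357 = 6.95 ft/s. Fr₁ = V₁/√(g·y₁) = 6.95/√(32.2×0.357) = 2.05.
Fr₁ = 2.05 lies in the weak range.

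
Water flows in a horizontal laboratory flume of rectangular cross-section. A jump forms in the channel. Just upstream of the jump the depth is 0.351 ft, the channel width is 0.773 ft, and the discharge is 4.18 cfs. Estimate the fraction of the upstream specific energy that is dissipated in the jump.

ΔE/E₁ = 0.453 (45.3%)

q = Q/b = 4.18/0.773 = 5.41 ft²/s; V₁ = q/y₁ = 15.4 ft/s. Fr₁ = V₁/√(g·y₁) = 4.58.
Bélanger equation: y₂/y₁ = ½[√(1 + 8Fr₁²) − 1] = ½[√169.0 − 1] = 6.00.
y₂ = 6.00 × 0.351 = 2.11 ft.
E₁ = y₁ + V₁²/2g = 4.04 ft. ΔE = (y₂ − y₁)³/(4y₁y₂) = 1.83 ft. ΔE/E₁ = 1.83/4.04 = 0.453.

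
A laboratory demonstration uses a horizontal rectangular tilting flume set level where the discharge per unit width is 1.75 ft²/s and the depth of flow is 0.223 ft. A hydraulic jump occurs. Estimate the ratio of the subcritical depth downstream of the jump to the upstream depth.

V₁ = q/y₁ = 1.75/0.223 = 7.85 ft/s. Fr₁ = V₁/√(g·y₁) = 7.85/√(32.2×0.223) = 2.93.
Bélanger equation: y₂/y₁ = ½[√(1 + 8Fr₁²) − 1] = ½[√69.61 − 1] = 3.67.

y₂/y₁ = 3.67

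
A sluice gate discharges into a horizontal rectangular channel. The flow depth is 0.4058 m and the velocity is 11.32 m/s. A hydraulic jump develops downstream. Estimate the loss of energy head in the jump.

ΔE = 3.763 m

Fr₁ = V₁/√(g·y₁) = 11.32/√(9.81×0.4058) = 5.674.
By Bélanger, y₂/y₁ = ½[√(1 + 8Fr₁²) − 1] = ½[√258.51 − 1] = 7.539.
y₂ = 7.539 × 0.4058 = 3.059 m.
q = V₁·y₁ = 11.32 × 0.4058 = 4.594 m²/s. V₂ = q/y₂ = 4.594/3.059 = 1.501 m/s. E₁ = y₁ + V₁²/2g = 6.937 m; E₂ = y₂ + V₂²/2g = 3.174 m. ΔE = E₁ − E₂ = 3.763 m.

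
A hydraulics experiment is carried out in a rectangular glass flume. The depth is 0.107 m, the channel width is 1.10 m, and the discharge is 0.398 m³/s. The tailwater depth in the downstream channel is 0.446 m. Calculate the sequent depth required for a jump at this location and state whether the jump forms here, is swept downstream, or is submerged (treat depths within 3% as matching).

q = Q/b = 0.398/1.10 = 0.362 m²/s; V₁ = q/y₁ = 3.38 m/s. Fr₁ = V₁/√(g·y₁) = 3.30.
Sequent-depth ratio: y₂/y₁ = ½[√(1 + 8Fr₁²) − 1] = ½[√88.15 − 1] = 4.19.
y₂ = 4.19 × 0.107 = 0.449 m.
Tailwater y_tw = 0.446 m: y_tw ≈ y₂, so the jump forms here.

y₂ = 0.449 m; the jump forms here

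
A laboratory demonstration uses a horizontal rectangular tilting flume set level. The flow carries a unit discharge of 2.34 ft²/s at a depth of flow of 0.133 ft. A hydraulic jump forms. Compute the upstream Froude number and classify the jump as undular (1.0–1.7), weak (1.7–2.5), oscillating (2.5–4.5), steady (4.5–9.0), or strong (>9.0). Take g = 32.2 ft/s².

Fr₁ = 8.50; steady jump

V₁ = q/y₁ = 2.34/0.133 = 17.6 ft/s. Fr₁ = V₁/√(g·y₁) = 17.6/√(32.2×0.133) = 8.50.
Fr₁ = 8.50 lies in the steady range.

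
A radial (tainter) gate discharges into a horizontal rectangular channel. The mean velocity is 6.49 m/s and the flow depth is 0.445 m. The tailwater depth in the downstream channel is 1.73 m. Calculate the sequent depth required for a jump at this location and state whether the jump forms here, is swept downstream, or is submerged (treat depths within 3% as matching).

y₂ = 1.74 m; the jump forms here

Fr₁ = V₁/√(g·y₁) = 6.49/√(9.81×0.445) = 3.11.
Bélanger equation: y₂/y₁ = ½[√(1 + 8Fr₁²) − 1] = ½[√78.19 − 1] = 3.92.
y₂ = 3.92 × 0.445 = 1.74 m.
Tailwater y_tw = 1.73 m: y_tw ≈ y₂, so the jump forms here.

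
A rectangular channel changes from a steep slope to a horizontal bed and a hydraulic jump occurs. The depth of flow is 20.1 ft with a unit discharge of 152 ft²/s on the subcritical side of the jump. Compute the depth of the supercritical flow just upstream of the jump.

V₂ = q/y₂ = 152/20.1 = 7.56 ft/s; Fr₂ = V₂/√(g·y₂) = 0.297.
Since the conjugate-depth ratio holds either way, y₁/y₂ = ½[√(1 + 8Fr₂²) − 1] = ½[√1.707 − 1] = 0.153.
y₁ = 0.153 × 20.1 = 3.08 ft.

y₁ = 3.08 ft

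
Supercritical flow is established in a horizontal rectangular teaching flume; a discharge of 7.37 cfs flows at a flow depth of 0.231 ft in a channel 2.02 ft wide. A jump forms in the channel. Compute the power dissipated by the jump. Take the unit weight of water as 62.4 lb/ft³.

P = 1.89 hp

q = Q/b = 7.37/2.02 = 3.65 ft²/s; V₁ = q/y₁ = 15.8 ft/s. Fr₁ = V₁/√(g·y₁) = 5.79.
Bélanger equation: y₂/y₁ = ½[√(1 + 8Fr₁²) − 1] = ½[√269.3 − 1] = 7.71.
y₂ = 7.71 × 0.231 = 1.78 ft.
Head loss: ΔE = (y₂ − y₁)³/(4y₁y₂) = (1.78 − 0.231)³/(4×0.231×1.78) = 3.72/1.64 = 2.26 ft.
P = γ·Q·ΔE/550 = 62.4 × 7.37 × 2.26 / 550 = 1.89 hp.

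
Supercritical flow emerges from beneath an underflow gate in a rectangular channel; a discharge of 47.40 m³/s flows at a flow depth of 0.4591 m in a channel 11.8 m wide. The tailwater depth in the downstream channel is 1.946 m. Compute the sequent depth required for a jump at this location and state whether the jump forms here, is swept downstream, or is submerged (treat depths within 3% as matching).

y₂ = 2.457 m; the jump is swept downstream

q = Q/b = 47.40/11.8 = 4.017 m²/s; V₁ = q/y₁ = 8.750 m/s. Fr₁ = V₁/√(g·y₁) = 4.123.
Bélanger equation: y₂/y₁ = ½[√(1 + 8Fr₁²) − 1] = ½[√136.99 − 1] = 5.352.
y₂ = 5.352 × 0.4591 = 2.457 m.
Tailwater y_tw = 1.946 m: y_tw < y₂, so the jump is swept downstream.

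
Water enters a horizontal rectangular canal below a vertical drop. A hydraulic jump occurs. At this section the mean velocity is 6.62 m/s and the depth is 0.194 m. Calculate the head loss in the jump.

Fr₁ = V₁/√(g·y₁) = 6.62/√(9.81×0.194) = 4.80.
By Bélanger, y₂/y₁ = ½[√(1 + 8Fr₁²) − 1] = ½[√185.2 − 1] = 6.30.
y₂ = 6.30 × 0.194 = 1.22 m.
q = V₁·y₁ = 6.62 × 0.194 = 1.28 m²/s. V₂ = q/y₂ = 1.28/1.22 = 1.05 m/s. E₁ = y₁ + V₁²/2g = 2.43 m; E₂ = y₂ + V₂²/2g = 1.28 m. ΔE = E₁ − E₂ = 1.15 m.

ΔE = 1.15 m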